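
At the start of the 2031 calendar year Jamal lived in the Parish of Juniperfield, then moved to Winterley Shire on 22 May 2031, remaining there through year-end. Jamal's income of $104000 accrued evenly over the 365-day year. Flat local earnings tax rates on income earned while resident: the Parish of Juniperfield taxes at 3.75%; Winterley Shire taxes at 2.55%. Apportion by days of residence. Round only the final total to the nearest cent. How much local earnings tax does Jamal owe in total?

$3134.10

The Parish of Juniperfield, 1 Jan – 21 May 2031: 141 days → $104000 × 3.75% × 141/365 = $1506.5753
Winterley Shire, 22 May – 31 Dec 2031: 224 days → $104000 × 2.55% × 224/365 = $1627.5288
Total = $3134.1041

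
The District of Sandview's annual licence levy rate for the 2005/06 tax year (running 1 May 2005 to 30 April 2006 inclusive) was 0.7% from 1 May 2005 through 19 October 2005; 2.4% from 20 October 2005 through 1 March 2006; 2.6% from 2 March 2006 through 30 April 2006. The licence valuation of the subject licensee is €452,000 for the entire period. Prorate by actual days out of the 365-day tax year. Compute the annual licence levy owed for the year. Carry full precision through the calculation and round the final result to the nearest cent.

1 May – 19 October 2005: 172 days at 0.7% → €452,000 × 0.7% × 172/365 = €1,490.9808
20 October 2005 – 1 March 2006: 133 days at 2.4% → €452,000 × 2.4% × 133/365 = €3,952.8329
2 March – 30 April 2006: 60 days at 2.6% → €452,000 × 2.6% × 60/365 = €1,931.8356
Total = €7,375.6493

€7,375.65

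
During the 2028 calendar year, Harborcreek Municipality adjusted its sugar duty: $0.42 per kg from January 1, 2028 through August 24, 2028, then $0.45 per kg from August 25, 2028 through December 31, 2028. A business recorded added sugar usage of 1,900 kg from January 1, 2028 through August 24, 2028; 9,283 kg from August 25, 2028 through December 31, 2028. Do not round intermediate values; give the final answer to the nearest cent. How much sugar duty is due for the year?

$4,975.35

January 1 – August 24, 2028: 1,900 kg at $0.42/kg → $798.00
August 25 – December 31, 2028: 9,283 kg at $0.45/kg → $4,177.35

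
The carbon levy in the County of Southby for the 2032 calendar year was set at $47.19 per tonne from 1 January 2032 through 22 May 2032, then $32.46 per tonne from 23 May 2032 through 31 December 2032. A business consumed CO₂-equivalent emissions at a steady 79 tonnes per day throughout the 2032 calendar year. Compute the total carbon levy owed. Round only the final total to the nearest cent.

1 January – 22 May 2032: 143 days × 79 tonnes/day = 11,297 tonnes at $47.19/tonne → $533,105.43
23 May – 31 December 2032: 223 days × 79 tonnes/day = 17,617 tonnes at $32.46/tonne → $571,847.82

$1,104,953.25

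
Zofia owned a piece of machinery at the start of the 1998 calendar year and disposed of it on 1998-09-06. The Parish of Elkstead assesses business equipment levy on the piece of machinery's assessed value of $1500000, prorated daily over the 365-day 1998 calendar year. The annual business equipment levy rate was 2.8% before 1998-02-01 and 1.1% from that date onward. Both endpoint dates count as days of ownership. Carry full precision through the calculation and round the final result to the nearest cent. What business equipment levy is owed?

1998-01-01 to 1998-01-31: 31 days at 2.8% → $1500000 × 2.8% × 31/365 = $3567.1233
1998-02-01 to 1998-09-06: 218 days at 1.1% → $1500000 × 1.1% × 218/365 = $9854.7945
Total = $13421.9178

$13421.92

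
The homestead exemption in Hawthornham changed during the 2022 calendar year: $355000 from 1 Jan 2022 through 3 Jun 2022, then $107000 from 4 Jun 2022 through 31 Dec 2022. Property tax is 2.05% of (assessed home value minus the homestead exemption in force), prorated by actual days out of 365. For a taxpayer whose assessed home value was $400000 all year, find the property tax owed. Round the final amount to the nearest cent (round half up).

$3861.47

1 Jan – 3 Jun 2022: 154 days, exemption $355000 → ($400000 − $355000) × 2.05% × 154/365 = $389.2192
4 Jun – 31 Dec 2022: 211 days, exemption $107000 → ($400000 − $107000) × 2.05% × 211/365 = $3472.2507
Total = $3861.4699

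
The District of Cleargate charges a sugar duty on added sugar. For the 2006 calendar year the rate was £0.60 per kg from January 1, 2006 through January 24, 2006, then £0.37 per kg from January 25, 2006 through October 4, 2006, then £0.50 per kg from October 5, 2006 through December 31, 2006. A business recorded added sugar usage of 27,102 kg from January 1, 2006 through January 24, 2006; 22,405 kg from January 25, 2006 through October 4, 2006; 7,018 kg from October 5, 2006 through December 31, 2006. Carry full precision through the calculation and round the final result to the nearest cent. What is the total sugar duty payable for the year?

£28,060.05

January 1 – January 24, 2006: 27,102 kg at £0.60/kg → £16,261.20
January 25 – October 4, 2006: 22,405 kg at £0.37/kg → £8,289.85
October 5 – December 31, 2006: 7,018 kg at £0.50/kg → £3,509.00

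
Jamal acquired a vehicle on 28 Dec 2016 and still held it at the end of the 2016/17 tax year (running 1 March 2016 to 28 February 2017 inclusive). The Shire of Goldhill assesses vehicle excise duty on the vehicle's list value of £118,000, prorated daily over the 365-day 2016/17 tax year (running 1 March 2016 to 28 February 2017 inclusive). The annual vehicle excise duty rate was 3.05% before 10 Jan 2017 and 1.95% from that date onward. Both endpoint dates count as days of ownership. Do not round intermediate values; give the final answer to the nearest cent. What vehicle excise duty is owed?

28 Dec 2016 – 9 Jan 2017: 13 days at 3.05% → £118,000 × 3.05% × 13/365 = £128.1836
10 Jan – 28 Feb 2017: 50 days at 1.95% → £118,000 × 1.95% × 50/365 = £315.2055
Total = £443.3890

£443.39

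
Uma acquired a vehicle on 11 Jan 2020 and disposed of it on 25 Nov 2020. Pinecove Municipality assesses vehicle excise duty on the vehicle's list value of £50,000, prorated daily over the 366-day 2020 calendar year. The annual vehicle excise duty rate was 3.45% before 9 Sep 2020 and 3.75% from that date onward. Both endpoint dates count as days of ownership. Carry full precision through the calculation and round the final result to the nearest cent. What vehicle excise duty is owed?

£1,540.16

11 Jan – 8 Sep 2020: 242 days at 3.45% → £50,000 × 3.45% × 242/366 = £1,140.5738
9 Sep – 25 Nov 2020: 78 days at 3.75% → £50,000 × 3.75% × 78/366 = £399.5902
Total = £1,540.1639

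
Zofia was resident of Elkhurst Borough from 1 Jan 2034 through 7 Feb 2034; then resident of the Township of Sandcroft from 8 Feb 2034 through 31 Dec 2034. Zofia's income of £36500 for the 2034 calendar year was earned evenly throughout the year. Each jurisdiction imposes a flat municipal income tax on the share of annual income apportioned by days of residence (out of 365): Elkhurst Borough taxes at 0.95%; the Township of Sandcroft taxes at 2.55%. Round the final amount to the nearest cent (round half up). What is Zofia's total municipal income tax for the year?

£869.95

Elkhurst Borough, 1 Jan – 7 Feb 2034: 38 days → £36500 × 0.95% × 38/365 = £36.1000
The Township of Sandcroft, 8 Feb – 31 Dec 2034: 327 days → £36500 × 2.55% × 327/365 = £833.8500
Total = £869.9500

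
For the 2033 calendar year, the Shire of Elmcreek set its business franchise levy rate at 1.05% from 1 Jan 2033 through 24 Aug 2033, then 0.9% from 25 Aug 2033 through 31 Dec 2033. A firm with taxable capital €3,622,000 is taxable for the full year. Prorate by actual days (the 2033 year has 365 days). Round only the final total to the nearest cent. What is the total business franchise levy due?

€36,110.84

1 Jan – 24 Aug 2033: 236 days at 1.05% → €3,622,000 × 1.05% × 236/365 = €24,589.9068
25 Aug – 31 Dec 2033: 129 days at 0.9% → €3,622,000 × 0.9% × 129/365 = €11,520.9370
Total = €36,110.8438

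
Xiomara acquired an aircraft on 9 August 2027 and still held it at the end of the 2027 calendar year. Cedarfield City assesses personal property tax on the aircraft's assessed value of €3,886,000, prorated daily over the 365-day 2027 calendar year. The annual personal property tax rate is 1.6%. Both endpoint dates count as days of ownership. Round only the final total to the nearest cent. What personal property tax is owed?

Days held (9 August – 31 December 2027): 145 out of 365
Tax = €3,886,000 × 1.6% × 145/365 = €24,700.0548

€24,700.05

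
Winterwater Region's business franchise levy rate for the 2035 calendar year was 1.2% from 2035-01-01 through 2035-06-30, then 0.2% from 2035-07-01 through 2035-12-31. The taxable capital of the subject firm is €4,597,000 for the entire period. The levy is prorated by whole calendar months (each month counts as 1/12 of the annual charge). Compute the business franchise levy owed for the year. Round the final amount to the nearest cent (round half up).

2035-01-01 to 2035-06-30: 6 months at 1.2% → €4,597,000 × 1.2% × 6/12 = €27,582.0000
2035-07-01 to 2035-12-31: 6 months at 0.2% → €4,597,000 × 0.2% × 6/12 = €4,597.0000
Total = €32,179.0000

€32,179.00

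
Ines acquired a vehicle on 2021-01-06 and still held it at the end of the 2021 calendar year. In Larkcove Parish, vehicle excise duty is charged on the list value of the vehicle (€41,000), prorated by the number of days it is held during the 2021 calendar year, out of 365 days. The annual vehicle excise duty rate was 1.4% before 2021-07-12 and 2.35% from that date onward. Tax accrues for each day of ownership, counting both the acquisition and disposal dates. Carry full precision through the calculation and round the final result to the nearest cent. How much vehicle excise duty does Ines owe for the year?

€750.75

2021-01-06 to 2021-07-11: 187 days at 1.4% → €41,000 × 1.4% × 187/365 = €294.0767
2021-07-12 to 2021-12-31: 173 days at 2.35% → €41,000 × 2.35% × 173/365 = €456.6726
Total = €750.7493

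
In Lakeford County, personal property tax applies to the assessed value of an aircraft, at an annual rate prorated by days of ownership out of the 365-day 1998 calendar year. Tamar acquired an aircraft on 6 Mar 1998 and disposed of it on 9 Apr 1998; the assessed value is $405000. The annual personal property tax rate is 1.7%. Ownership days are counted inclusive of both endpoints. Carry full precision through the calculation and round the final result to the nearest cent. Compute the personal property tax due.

$660.21

Days held (6 Mar – 9 Apr 1998): 35 out of 365
Tax = $405000 × 1.7% × 35/365 = $660.2055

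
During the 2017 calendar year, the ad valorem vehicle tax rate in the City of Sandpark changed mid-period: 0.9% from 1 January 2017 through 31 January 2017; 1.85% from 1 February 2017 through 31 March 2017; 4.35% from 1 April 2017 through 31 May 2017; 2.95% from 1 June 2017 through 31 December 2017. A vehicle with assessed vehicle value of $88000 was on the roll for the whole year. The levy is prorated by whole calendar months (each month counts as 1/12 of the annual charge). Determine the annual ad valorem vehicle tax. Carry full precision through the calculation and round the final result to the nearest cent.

$2489.67

1 January – 31 January 2017: 1 month at 0.9% → $88000 × 0.9% × 1/12 = $66.0000
1 February – 31 March 2017: 2 months at 1.85% → $88000 × 1.85% × 2/12 = $271.3333
1 April – 31 May 2017: 2 months at 4.35% → $88000 × 4.35% × 2/12 = $638.0000
1 June – 31 December 2017: 7 months at 2.95% → $88000 × 2.95% × 7/12 = $1514.3333
Total = $2489.6667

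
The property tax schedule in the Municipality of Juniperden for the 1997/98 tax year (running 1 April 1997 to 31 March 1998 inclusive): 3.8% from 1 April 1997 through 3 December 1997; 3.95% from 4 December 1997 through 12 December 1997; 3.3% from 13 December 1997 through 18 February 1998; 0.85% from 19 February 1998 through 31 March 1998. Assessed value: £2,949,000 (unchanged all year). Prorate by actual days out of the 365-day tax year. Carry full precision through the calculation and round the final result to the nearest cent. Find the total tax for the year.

£99,651.96

1 April – 3 December 1997: 247 days at 3.8% → £2,949,000 × 3.8% × 247/365 = £75,833.7370
4 December – 12 December 1997: 9 days at 3.95% → £2,949,000 × 3.95% × 9/365 = £2,872.2452
13 December 1997 – 18 February 1998: 68 days at 3.3% → £2,949,000 × 3.3% × 68/365 = £18,130.2904
19 February – 31 March 1998: 41 days at 0.85% → £2,949,000 × 0.85% × 41/365 = £2,815.6890
Total = £99,651.9616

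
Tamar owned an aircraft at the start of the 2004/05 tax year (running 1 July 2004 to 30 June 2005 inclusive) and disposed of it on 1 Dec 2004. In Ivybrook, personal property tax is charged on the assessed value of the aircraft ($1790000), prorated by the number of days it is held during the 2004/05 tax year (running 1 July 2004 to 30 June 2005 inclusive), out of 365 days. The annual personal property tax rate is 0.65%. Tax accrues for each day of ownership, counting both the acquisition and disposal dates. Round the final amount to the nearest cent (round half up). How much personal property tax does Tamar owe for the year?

Days held (1 Jul – 1 Dec 2004): 154 out of 365
Tax = $1790000 × 0.65% × 154/365 = $4909.0137

$4909.01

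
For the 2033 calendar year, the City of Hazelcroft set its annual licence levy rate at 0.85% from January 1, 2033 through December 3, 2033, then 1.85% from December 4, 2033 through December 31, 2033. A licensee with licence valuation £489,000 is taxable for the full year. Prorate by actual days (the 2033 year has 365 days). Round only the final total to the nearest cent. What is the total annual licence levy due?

£4,531.62

January 1 – December 3, 2033: 337 days at 0.85% → £489,000 × 0.85% × 337/365 = £3,837.6452
December 4 – December 31, 2033: 28 days at 1.85% → £489,000 × 1.85% × 28/365 = £693.9781
Total = £4,531.6233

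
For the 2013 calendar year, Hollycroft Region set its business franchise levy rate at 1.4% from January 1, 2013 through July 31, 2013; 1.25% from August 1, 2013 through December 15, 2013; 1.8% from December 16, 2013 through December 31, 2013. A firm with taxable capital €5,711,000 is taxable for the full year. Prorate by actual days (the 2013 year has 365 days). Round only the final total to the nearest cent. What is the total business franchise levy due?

€77,740.01

January 1 – July 31, 2013: 212 days at 1.4% → €5,711,000 × 1.4% × 212/365 = €46,439.0356
August 1 – December 15, 2013: 137 days at 1.25% → €5,711,000 × 1.25% × 137/365 = €26,794.7603
December 16 – December 31, 2013: 16 days at 1.8% → €5,711,000 × 1.8% × 16/365 = €4,506.2137
Total = €77,740.0096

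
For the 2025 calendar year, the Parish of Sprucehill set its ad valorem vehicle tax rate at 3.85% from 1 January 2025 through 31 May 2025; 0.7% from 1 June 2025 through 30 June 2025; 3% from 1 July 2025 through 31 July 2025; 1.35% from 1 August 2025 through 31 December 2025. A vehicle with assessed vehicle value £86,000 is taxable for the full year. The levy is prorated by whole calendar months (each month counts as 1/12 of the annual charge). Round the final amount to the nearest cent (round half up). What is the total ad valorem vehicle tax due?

£2,128.50

1 January – 31 May 2025: 5 months at 3.85% → £86,000 × 3.85% × 5/12 = £1,379.5833
1 June – 30 June 2025: 1 month at 0.7% → £86,000 × 0.7% × 1/12 = £50.1667
1 July – 31 July 2025: 1 month at 3% → £86,000 × 3% × 1/12 = £215.0000
1 August – 31 December 2025: 5 months at 1.35% → £86,000 × 1.35% × 5/12 = £483.7500
Total = £2,128.5000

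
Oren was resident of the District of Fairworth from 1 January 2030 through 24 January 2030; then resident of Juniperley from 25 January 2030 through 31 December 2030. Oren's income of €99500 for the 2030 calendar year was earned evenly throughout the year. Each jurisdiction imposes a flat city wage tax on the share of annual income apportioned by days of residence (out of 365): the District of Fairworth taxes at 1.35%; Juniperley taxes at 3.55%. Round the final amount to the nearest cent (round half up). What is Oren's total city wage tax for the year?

The District of Fairworth, 1 January – 24 January 2030: 24 days → €99500 × 1.35% × 24/365 = €88.3233
Juniperley, 25 January – 31 December 2030: 341 days → €99500 × 3.55% × 341/365 = €3299.9925
Total = €3388.3158

€3388.32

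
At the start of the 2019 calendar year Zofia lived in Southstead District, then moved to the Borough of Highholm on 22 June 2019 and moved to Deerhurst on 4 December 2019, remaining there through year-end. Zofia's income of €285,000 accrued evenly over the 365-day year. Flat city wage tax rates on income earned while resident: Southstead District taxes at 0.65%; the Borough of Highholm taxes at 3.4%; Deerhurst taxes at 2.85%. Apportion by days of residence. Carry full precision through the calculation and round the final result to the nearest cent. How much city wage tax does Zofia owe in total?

€5,876.47

Southstead District, 1 January – 21 June 2019: 172 days → €285,000 × 0.65% × 172/365 = €872.9589
The Borough of Highholm, 22 June – 3 December 2019: 165 days → €285,000 × 3.4% × 165/365 = €4,380.4110
Deerhurst, 4 December – 31 December 2019: 28 days → €285,000 × 2.85% × 28/365 = €623.0959
Total = €5,876.4658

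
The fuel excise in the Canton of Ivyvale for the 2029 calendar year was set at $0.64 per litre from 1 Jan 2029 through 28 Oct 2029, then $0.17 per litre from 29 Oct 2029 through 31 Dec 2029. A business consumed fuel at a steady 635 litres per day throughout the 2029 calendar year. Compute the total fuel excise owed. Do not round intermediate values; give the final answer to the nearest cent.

1 Jan – 28 Oct 2029: 301 days × 635 litres/day = 191,135 litres at $0.64/litre → $122,326.40
29 Oct – 31 Dec 2029: 64 days × 635 litres/day = 40,640 litres at $0.17/litre → $6,908.80

$129,235.20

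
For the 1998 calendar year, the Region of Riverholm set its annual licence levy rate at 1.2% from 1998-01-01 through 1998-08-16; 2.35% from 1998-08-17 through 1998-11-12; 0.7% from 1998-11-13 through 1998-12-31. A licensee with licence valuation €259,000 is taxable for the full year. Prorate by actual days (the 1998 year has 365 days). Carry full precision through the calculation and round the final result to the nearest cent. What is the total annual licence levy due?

1998-01-01 to 1998-08-16: 228 days at 1.2% → €259,000 × 1.2% × 228/365 = €1,941.4356
1998-08-17 to 1998-11-12: 88 days at 2.35% → €259,000 × 2.35% × 88/365 = €1,467.4301
1998-11-13 to 1998-12-31: 49 days at 0.7% → €259,000 × 0.7% × 49/365 = €243.3890
Total = €3,652.2548

€3,652.25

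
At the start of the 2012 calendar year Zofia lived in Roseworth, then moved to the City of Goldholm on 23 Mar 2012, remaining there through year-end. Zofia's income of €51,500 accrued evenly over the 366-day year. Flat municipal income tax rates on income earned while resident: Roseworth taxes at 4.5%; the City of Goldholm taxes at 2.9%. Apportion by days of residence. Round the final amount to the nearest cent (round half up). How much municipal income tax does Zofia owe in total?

€1,678.11

Roseworth, 1 Jan – 22 Mar 2012: 82 days → €51,500 × 4.5% × 82/366 = €519.2213
The City of Goldholm, 23 Mar – 31 Dec 2012: 284 days → €51,500 × 2.9% × 284/366 = €1,158.8907
Total = €1,678.1120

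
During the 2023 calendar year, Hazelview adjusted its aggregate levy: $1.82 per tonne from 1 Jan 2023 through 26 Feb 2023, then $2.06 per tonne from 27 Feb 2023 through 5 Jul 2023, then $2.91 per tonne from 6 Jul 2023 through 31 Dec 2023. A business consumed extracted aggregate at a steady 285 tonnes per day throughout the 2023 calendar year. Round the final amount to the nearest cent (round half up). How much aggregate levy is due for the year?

$253,755.45

1 Jan – 26 Feb 2023: 57 days × 285 tonnes/day = 16,245 tonnes at $1.82/tonne → $29,565.90
27 Feb – 5 Jul 2023: 129 days × 285 tonnes/day = 36,765 tonnes at $2.06/tonne → $75,735.90
6 Jul – 31 Dec 2023: 179 days × 285 tonnes/day = 51,015 tonnes at $2.91/tonne → $148,453.65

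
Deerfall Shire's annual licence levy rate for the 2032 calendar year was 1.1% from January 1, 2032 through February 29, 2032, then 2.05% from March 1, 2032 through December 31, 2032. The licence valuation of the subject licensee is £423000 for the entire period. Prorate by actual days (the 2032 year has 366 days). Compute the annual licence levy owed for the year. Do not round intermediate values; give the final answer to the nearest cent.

January 1 – February 29, 2032: 60 days at 1.1% → £423000 × 1.1% × 60/366 = £762.7869
March 1 – December 31, 2032: 306 days at 2.05% → £423000 × 2.05% × 306/366 = £7249.9426
Total = £8012.7295

£8012.73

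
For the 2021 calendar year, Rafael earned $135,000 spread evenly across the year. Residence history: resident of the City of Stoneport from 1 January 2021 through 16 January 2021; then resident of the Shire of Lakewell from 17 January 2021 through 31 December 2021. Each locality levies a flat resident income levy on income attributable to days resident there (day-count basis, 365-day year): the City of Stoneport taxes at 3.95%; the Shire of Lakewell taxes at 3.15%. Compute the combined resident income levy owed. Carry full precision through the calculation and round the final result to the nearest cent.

$4,299.84

The City of Stoneport, 1 January – 16 January 2021: 16 days → $135,000 × 3.95% × 16/365 = $233.7534
The Shire of Lakewell, 17 January – 31 December 2021: 349 days → $135,000 × 3.15% × 349/365 = $4,066.0890
Total = $4,299.8425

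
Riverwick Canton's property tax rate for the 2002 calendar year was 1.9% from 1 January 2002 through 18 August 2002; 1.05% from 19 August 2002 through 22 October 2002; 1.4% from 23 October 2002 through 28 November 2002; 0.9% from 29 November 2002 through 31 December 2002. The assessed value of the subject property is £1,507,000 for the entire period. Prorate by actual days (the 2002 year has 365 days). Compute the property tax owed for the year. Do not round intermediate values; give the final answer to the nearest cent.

£24,225.54

1 January – 18 August 2002: 230 days at 1.9% → £1,507,000 × 1.9% × 230/365 = £18,042.7123
19 August – 22 October 2002: 65 days at 1.05% → £1,507,000 × 1.05% × 65/365 = £2,817.8836
23 October – 28 November 2002: 37 days at 1.4% → £1,507,000 × 1.4% × 37/365 = £2,138.7014
29 November – 31 December 2002: 33 days at 0.9% → £1,507,000 × 0.9% × 33/365 = £1,226.2438
Total = £24,225.5411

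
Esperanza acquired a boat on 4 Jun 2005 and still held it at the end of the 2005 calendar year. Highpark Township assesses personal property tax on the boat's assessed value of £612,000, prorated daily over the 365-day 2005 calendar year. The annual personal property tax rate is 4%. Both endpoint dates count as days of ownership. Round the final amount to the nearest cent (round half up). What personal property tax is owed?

Days held (4 Jun – 31 Dec 2005): 211 out of 365
Tax = £612,000 × 4% × 211/365 = £14,151.4521

£14,151.45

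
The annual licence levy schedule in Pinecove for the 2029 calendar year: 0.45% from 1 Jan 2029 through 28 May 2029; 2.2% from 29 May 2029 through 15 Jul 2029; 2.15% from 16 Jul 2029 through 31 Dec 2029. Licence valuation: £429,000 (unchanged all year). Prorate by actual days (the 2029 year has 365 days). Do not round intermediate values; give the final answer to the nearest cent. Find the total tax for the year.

1 Jan – 28 May 2029: 148 days at 0.45% → £429,000 × 0.45% × 148/365 = £782.7781
29 May – 15 Jul 2029: 48 days at 2.2% → £429,000 × 2.2% × 48/365 = £1,241.1616
16 Jul – 31 Dec 2029: 169 days at 2.15% → £429,000 × 2.15% × 169/365 = £4,270.6068
Total = £6,294.5466

£6,294.55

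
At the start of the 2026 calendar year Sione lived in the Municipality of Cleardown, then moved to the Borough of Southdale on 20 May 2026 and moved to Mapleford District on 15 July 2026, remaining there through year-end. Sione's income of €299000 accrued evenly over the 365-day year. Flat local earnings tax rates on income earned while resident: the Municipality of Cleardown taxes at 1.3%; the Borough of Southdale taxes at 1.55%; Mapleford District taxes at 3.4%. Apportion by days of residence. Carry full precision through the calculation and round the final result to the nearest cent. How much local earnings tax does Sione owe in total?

€6926.15

The Municipality of Cleardown, 1 January – 19 May 2026: 139 days → €299000 × 1.3% × 139/365 = €1480.2548
The Borough of Southdale, 20 May – 14 July 2026: 56 days → €299000 × 1.55% × 56/365 = €711.0466
Mapleford District, 15 July – 31 December 2026: 170 days → €299000 × 3.4% × 170/365 = €4734.8493
Total = €6926.1507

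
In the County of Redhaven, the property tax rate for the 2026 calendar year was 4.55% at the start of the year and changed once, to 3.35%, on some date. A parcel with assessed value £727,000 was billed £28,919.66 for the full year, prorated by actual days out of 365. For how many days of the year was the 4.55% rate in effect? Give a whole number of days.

191 days

Let d = days at the first rate; then 365 − d days at the second rate.
£727,000 × [4.55%·d + 3.35%·(365−d)] / 365 = £28,919.66
Solving gives d = 191, so the new rate took effect on July 11, 2026.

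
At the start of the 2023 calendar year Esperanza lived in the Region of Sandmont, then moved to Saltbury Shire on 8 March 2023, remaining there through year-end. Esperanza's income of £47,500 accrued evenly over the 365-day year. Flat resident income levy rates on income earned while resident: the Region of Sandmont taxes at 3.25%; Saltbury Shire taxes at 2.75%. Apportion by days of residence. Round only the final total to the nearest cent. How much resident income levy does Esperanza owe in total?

The Region of Sandmont, 1 January – 7 March 2023: 66 days → £47,500 × 3.25% × 66/365 = £279.1438
Saltbury Shire, 8 March – 31 December 2023: 299 days → £47,500 × 2.75% × 299/365 = £1,070.0514
Total = £1,349.1952

£1,349.20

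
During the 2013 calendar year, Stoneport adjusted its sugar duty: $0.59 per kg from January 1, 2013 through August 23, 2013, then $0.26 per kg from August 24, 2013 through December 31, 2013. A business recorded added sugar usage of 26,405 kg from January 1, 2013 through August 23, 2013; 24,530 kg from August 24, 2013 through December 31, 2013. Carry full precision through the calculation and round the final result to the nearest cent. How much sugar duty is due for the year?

$21,956.75

January 1 – August 23, 2013: 26,405 kg at $0.59/kg → $15,578.95
August 24 – December 31, 2013: 24,530 kg at $0.26/kg → $6,377.80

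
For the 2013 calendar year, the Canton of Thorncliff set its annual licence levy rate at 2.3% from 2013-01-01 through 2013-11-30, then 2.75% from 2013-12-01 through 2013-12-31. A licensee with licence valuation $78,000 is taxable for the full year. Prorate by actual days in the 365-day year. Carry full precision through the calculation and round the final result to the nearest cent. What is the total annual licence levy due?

$1,823.81

2013-01-01 to 2013-11-30: 334 days at 2.3% → $78,000 × 2.3% × 334/365 = $1,641.6329
2013-12-01 to 2013-12-31: 31 days at 2.75% → $78,000 × 2.75% × 31/365 = $182.1781
Total = $1,823.8110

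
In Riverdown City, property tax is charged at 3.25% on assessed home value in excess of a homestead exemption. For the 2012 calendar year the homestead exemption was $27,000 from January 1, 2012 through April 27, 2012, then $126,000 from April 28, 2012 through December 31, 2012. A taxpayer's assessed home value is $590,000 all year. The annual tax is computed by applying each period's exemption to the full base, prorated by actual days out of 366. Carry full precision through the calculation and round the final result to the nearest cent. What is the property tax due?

$16,117.34

January 1 – April 27, 2012: 118 days, exemption $27,000 → ($590,000 − $27,000) × 3.25% × 118/366 = $5,899.1940
April 28 – December 31, 2012: 248 days, exemption $126,000 → ($590,000 − $126,000) × 3.25% × 248/366 = $10,218.1421
Total = $16,117.3361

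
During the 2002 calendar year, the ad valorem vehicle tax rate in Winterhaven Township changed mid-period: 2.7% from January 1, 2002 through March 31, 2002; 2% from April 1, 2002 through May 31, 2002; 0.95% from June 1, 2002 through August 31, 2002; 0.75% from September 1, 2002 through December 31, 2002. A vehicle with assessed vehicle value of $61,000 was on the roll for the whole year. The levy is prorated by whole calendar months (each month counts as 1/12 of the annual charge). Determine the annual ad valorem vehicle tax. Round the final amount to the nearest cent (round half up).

January 1 – March 31, 2002: 3 months at 2.7% → $61,000 × 2.7% × 3/12 = $411.7500
April 1 – May 31, 2002: 2 months at 2% → $61,000 × 2% × 2/12 = $203.3333
June 1 – August 31, 2002: 3 months at 0.95% → $61,000 × 0.95% × 3/12 = $144.8750
September 1 – December 31, 2002: 4 months at 0.75% → $61,000 × 0.75% × 4/12 = $152.5000
Total = $912.4583

$912.46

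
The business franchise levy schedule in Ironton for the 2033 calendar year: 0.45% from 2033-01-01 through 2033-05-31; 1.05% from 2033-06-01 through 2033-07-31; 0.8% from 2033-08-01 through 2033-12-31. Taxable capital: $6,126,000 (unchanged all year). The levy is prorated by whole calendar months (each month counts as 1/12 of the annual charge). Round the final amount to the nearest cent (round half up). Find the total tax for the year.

$42,626.75

2033-01-01 to 2033-05-31: 5 months at 0.45% → $6,126,000 × 0.45% × 5/12 = $11,486.2500
2033-06-01 to 2033-07-31: 2 months at 1.05% → $6,126,000 × 1.05% × 2/12 = $10,720.5000
2033-08-01 to 2033-12-31: 5 months at 0.8% → $6,126,000 × 0.8% × 5/12 = $20,420.0000
Total = $42,626.7500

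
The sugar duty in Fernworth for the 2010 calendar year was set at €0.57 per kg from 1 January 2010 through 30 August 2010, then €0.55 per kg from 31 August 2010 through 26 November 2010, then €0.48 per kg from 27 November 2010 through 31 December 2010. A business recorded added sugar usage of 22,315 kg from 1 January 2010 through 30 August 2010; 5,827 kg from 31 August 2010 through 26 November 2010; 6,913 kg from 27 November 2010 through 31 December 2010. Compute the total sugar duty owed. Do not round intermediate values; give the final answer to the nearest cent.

€19,242.64

1 January – 30 August 2010: 22,315 kg at €0.57/kg → €12,719.55
31 August – 26 November 2010: 5,827 kg at €0.55/kg → €3,204.85
27 November – 31 December 2010: 6,913 kg at €0.48/kg → €3,318.24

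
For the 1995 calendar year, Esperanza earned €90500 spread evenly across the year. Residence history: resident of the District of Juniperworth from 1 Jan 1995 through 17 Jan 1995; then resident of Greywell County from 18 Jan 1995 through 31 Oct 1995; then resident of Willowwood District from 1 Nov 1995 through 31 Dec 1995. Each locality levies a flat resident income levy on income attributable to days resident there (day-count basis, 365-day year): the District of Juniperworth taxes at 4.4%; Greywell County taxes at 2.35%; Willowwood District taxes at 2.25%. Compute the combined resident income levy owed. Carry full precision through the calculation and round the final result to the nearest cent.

The District of Juniperworth, 1 Jan – 17 Jan 1995: 17 days → €90500 × 4.4% × 17/365 = €185.4630
Greywell County, 18 Jan – 31 Oct 1995: 287 days → €90500 × 2.35% × 287/365 = €1672.2664
Willowwood District, 1 Nov – 31 Dec 1995: 61 days → €90500 × 2.25% × 61/365 = €340.3048
Total = €2198.0342

€2198.03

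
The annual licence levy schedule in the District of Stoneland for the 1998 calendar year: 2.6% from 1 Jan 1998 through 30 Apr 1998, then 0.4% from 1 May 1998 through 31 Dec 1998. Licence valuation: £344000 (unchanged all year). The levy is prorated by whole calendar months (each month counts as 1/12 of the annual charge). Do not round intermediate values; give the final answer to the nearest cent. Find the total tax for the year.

1 Jan – 30 Apr 1998: 4 months at 2.6% → £344000 × 2.6% × 4/12 = £2981.3333
1 May – 31 Dec 1998: 8 months at 0.4% → £344000 × 0.4% × 8/12 = £917.3333
Total = £3898.6667

£3898.67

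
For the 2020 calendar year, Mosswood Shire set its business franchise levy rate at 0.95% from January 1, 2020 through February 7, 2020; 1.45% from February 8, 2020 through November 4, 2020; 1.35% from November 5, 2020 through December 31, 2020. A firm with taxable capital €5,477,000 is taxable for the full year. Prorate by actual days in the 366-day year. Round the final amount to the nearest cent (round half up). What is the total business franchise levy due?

€75,720.27

January 1 – February 7, 2020: 38 days at 0.95% → €5,477,000 × 0.95% × 38/366 = €5,402.1776
February 8 – November 4, 2020: 271 days at 1.45% → €5,477,000 × 1.45% × 271/366 = €58,802.9276
November 5 – December 31, 2020: 57 days at 1.35% → €5,477,000 × 1.35% × 57/366 = €11,515.1680
Total = €75,720.2732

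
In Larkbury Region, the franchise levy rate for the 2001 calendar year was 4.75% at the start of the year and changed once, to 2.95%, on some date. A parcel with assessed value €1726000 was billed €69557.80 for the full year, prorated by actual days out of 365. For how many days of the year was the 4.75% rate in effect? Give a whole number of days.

Let d = days at the first rate; then 365 − d days at the second rate.
€1726000 × [4.75%·d + 2.95%·(365−d)] / 365 = €69557.80
Solving gives d = 219, so the new rate took effect on August 8, 2001.

219 days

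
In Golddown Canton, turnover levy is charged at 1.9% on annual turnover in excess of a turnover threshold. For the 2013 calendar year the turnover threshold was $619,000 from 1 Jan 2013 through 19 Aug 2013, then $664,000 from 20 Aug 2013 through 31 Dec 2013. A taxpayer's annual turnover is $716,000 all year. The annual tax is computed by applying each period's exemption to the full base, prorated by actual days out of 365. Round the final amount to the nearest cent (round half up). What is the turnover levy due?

1 Jan – 19 Aug 2013: 231 days, exemption $619,000 → ($716,000 − $619,000) × 1.9% × 231/365 = $1,166.3918
20 Aug – 31 Dec 2013: 134 days, exemption $664,000 → ($716,000 − $664,000) × 1.9% × 134/365 = $362.7178
Total = $1,529.1096

$1,529.11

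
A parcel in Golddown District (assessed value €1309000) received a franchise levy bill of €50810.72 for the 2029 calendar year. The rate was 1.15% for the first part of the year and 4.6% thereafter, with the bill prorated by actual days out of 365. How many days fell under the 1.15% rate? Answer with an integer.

Let d = days at the first rate; then 365 − d days at the second rate.
€1309000 × [1.15%·d + 4.6%·(365−d)] / 365 = €50810.72
Solving gives d = 76, so the new rate took effect on 18 Mar 2029.

76 days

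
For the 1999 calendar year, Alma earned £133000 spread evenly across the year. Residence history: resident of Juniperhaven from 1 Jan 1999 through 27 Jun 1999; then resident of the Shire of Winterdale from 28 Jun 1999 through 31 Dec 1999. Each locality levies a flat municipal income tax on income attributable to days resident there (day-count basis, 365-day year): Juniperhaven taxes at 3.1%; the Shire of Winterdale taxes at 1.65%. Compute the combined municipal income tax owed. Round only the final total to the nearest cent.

Juniperhaven, 1 Jan – 27 Jun 1999: 178 days → £133000 × 3.1% × 178/365 = £2010.6685
The Shire of Winterdale, 28 Jun – 31 Dec 1999: 187 days → £133000 × 1.65% × 187/365 = £1124.3055
Total = £3134.9740

£3134.97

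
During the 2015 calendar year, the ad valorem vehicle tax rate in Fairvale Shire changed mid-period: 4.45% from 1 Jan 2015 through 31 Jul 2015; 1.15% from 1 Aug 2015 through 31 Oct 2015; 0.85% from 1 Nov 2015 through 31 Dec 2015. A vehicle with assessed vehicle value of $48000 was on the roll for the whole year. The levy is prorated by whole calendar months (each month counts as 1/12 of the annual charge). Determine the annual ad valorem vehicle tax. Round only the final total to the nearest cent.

1 Jan – 31 Jul 2015: 7 months at 4.45% → $48000 × 4.45% × 7/12 = $1246.0000
1 Aug – 31 Oct 2015: 3 months at 1.15% → $48000 × 1.15% × 3/12 = $138.0000
1 Nov – 31 Dec 2015: 2 months at 0.85% → $48000 × 0.85% × 2/12 = $68.0000
Total = $1452.0000

$1452.00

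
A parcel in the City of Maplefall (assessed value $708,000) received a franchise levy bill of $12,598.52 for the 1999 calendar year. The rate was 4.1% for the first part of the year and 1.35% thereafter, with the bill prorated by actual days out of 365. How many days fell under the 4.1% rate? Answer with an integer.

Let d = days at the first rate; then 365 − d days at the second rate.
$708,000 × [4.1%·d + 1.35%·(365−d)] / 365 = $12,598.52
Solving gives d = 57, so the new rate took effect on February 27, 1999.

57 days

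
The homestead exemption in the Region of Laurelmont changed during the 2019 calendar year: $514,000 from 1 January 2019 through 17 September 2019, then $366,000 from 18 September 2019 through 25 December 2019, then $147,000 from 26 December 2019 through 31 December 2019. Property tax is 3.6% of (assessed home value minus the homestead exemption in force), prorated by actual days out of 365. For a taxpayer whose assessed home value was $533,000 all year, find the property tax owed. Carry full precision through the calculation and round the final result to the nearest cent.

$2,346.31

1 January – 17 September 2019: 260 days, exemption $514,000 → ($533,000 − $514,000) × 3.6% × 260/365 = $487.2329
18 September – 25 December 2019: 99 days, exemption $366,000 → ($533,000 − $366,000) × 3.6% × 99/365 = $1,630.6521
26 December – 31 December 2019: 6 days, exemption $147,000 → ($533,000 − $147,000) × 3.6% × 6/365 = $228.4274
Total = $2,346.3123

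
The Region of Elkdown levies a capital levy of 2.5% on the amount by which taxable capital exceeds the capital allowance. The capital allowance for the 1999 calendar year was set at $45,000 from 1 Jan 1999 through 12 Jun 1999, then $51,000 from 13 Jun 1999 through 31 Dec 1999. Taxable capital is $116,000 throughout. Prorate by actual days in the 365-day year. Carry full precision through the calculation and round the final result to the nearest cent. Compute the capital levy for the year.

$1,691.99

1 Jan – 12 Jun 1999: 163 days, exemption $45,000 → ($116,000 − $45,000) × 2.5% × 163/365 = $792.6712
13 Jun – 31 Dec 1999: 202 days, exemption $51,000 → ($116,000 − $51,000) × 2.5% × 202/365 = $899.3151
Total = $1,691.9863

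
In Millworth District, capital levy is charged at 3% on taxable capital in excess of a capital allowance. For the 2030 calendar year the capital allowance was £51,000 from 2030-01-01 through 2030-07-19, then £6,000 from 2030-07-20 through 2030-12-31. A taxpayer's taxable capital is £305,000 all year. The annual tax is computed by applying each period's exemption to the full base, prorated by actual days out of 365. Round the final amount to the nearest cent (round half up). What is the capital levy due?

2030-01-01 to 2030-07-19: 200 days, exemption £51,000 → (£305,000 − £51,000) × 3% × 200/365 = £4,175.3425
2030-07-20 to 2030-12-31: 165 days, exemption £6,000 → (£305,000 − £6,000) × 3% × 165/365 = £4,054.9315
Total = £8,230.2740

£8,230.27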